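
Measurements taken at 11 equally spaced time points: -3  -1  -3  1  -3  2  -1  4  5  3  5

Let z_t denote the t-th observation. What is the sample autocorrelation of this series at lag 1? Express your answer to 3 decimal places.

0.311

Mean z̄ = (-3 − 1 − 3 + 1 − 3 + 2 − 1 + 4 + 5 + 3 + 5)/11 = 0.8182
Numerator Σ_{t=1}^{10}(z_t−z̄)(z_{t+1}−z̄) = 31.6033
Denominator Σ(z_t−z̄)² = 101.6364
r_1 = 31.6033 / 101.6364 = 0.311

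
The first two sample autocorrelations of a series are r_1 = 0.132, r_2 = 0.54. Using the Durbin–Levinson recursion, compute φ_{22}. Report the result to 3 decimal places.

φ_{22} = (r_2 − r_1²) / (1 − r_1²)
r_1² = (0.132)² = 0.017424
Numerator = 0.54 − 0.0174 = 0.5226; denominator = 1 − 0.0174 = 0.9826
φ_{22} = 0.5226 / 0.9826 = 0.532

0.532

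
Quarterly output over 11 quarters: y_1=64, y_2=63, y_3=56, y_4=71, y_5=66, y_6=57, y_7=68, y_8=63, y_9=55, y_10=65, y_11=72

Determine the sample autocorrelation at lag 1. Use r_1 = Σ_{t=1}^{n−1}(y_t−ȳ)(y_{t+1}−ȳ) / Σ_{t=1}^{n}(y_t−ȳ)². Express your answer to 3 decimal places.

-0.233

Mean ȳ = (64 + 63 + 56 + 71 + 66 + 57 + 68 + 63 + 55 + 65 + 72)/11 = 63.6364
Numerator Σ_{t=1}^{10}(y_t−ȳ)(y_{t+1}−ȳ) = -76.4959
Denominator Σ(y_t−ȳ)² = 328.5455
r_1 = -76.4959 / 328.5455 = -0.233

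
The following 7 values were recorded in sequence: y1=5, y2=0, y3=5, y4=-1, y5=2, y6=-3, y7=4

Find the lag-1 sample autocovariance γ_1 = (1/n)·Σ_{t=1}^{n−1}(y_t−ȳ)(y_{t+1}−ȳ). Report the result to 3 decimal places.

-4.726

Mean ȳ = (5 + 0 + 5 − 1 + 2 − 3 + 4)/7 = 1.7143
Deviations: 3.2857, -1.7143, 3.2857, -2.7143, 0.2857, -4.7143, 2.2857
Σ_{t=1}^{6}(y_t−ȳ)(y_{t+1}−ȳ) = -33.0816
γ_1 = -33.0816 / 7 = -4.726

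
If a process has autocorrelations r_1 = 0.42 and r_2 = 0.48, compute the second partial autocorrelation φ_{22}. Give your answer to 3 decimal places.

0.369

φ_{22} = (r_2 − r_1²) / (1 − r_1²)
r_1² = (0.42)² = 0.1764
Numerator = 0.48 − 0.1764 = 0.3036; denominator = 1 − 0.1764 = 0.8236
φ_{22} = 0.3036 / 0.8236 = 0.369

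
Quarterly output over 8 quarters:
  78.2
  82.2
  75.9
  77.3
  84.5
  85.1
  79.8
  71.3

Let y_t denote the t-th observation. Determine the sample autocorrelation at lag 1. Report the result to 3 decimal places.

Mean ȳ = (78.2 + 82.2 + 75.9 + 77.3 + 84.5 + 85.1 + 79.8 + 71.3)/8 = 79.2875
Deviations from mean: -1.0875, 2.9125, -3.3875, -1.9875, 5.2125, 5.8125, 0.5125, -7.9875
Σ(y_t−ȳ)(y_{t+1}−ȳ) = (-3.1673) + (-9.8661) + (6.7327) + (-10.3598) + (30.2977) + (2.9789) + (-4.0936) = 12.5223
Denominator Σ(y_t−ȳ)² = 150.1088
r_1 = 12.5223 / 150.1088 = 0.083

0.083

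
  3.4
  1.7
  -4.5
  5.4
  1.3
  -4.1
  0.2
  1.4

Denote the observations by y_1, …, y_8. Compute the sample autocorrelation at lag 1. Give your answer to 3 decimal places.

Mean ȳ = (3.4 + 1.7 − 4.5 + 5.4 + 1.3 − 4.1 + 0.2 + 1.4)/8 = 0.6000
Deviations from mean: 2.8000, 1.1000, -5.1000, 4.8000, 0.7000, -4.7000, -0.4000, 0.8000
Σ(y_t−ȳ)(y_{t+1}−ȳ) = (3.0800) + (-5.6100) + (-24.4800) + (3.3600) + (-3.2900) + (1.8800) + (-0.3200) = -25.3800
Denominator Σ(y_t−ȳ)² = 81.4800
r_1 = -25.3800 / 81.4800 = -0.311

-0.311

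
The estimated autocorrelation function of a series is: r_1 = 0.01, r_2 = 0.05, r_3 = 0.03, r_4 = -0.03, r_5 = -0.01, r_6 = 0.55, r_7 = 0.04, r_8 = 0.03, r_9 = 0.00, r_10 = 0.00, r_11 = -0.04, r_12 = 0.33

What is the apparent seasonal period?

The largest autocorrelation is r_6 = 0.55, with a weaker echo at lag 12 (0.33); the remaining lags stay at or below 0.05.
The dominant spike at lag 6 indicates a seasonal period of 6.

6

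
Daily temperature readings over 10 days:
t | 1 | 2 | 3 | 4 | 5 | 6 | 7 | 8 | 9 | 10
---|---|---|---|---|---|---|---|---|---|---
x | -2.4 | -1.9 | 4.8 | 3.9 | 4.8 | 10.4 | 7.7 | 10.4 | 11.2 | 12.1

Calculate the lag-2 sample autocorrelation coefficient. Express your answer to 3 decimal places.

Mean x̄ = (-2.4 − 1.9 + 4.8 + 3.9 + 4.8 + 10.4 + 7.7 + 10.4 + 11.2 + 12.1)/10 = 6.1000
Numerator Σ_{t=1}^{8}(x_t−x̄)(x_{t+2}−x̄) = 71.2500
Denominator Σ(x_t−x̄)² = 246.0200
r_2 = 71.2500 / 246.0200 = 0.290

0.290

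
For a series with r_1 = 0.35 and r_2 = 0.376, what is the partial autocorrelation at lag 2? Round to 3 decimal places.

0.289

φ_{22} = (r_2 − r_1²) / (1 − r_1²)
r_1² = (0.35)² = 0.1225
Numerator = 0.376 − 0.1225 = 0.2535; denominator = 1 − 0.1225 = 0.8775
φ_{22} = 0.2535 / 0.8775 = 0.289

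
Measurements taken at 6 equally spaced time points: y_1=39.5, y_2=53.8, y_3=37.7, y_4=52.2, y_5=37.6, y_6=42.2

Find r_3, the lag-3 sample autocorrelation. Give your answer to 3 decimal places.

-0.331

Mean ȳ = (39.5 + 53.8 + 37.7 + 52.2 + 37.6 + 42.2)/6 = 43.8333
Deviations from mean: -4.3333, 9.9667, -6.1333, 8.3667, -6.2333, -1.6333
Σ(y_t−ȳ)(y_{t+3}−ȳ) = (-36.2556) + (-62.1256) + (10.0178) = -88.3633
Denominator Σ(y_t−ȳ)² = 267.2533
r_3 = -88.3633 / 267.2533 = -0.331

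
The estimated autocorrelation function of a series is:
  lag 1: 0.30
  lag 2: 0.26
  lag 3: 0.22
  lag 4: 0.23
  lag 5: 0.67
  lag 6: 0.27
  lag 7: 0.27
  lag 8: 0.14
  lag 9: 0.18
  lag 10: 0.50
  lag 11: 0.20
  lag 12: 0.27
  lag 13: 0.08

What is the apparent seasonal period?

5

The largest autocorrelation is r_5 = 0.67, with a weaker echo at lag 10 (0.50); the remaining lags stay at or below 0.30. The elevated value at lag 1 (0.30), dropping to 0.26 at lag 2, reflects decaying short-term dependence rather than seasonality.
The dominant spike at lag 5 indicates a seasonal period of 5.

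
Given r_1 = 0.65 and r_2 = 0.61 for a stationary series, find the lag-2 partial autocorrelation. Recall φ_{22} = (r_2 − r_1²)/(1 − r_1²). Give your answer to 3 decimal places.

0.325

φ_{22} = (r_2 − r_1²) / (1 − r_1²)
r_1² = (0.65)² = 0.4225
Numerator = 0.61 − 0.4225 = 0.1875; denominator = 1 − 0.4225 = 0.5775
φ_{22} = 0.1875 / 0.5775 = 0.325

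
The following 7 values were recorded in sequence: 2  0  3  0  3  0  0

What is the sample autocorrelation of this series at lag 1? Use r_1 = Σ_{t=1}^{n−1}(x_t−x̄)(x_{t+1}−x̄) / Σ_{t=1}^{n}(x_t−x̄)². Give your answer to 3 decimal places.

Mean x̄ = (2 + 0 + 3 + 0 + 3 + 0 + 0)/7 = 1.1429
Deviations from mean: 0.8571, -1.1429, 1.8571, -1.1429, 1.8571, -1.1429, -1.1429
Numerator Σ_{t=1}^{6}(x_t−x̄)(x_{t+1}−x̄) = -8.1633
Denominator Σ(x_t−x̄)² = 12.8571
r_1 = -8.1633 / 12.8571 = -0.635

-0.635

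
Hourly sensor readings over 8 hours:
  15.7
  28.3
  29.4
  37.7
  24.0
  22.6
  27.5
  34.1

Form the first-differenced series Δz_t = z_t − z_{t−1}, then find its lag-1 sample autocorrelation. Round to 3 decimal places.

First differences Δz: 12.6, 1.1, 8.3, -13.7, -1.4, 4.9, 6.6
Mean of differences = 2.6286
Numerator Σ(Δz_t−Δz̄)(Δz_{t+1}−Δz̄) = -50.8665
Denominator Σ(Δz_t−Δz̄)² = 437.7143
r_1(Δz) = -50.8665 / 437.7143 = -0.116

-0.116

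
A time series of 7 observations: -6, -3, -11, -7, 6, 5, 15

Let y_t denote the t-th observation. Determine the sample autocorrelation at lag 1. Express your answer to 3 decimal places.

0.378

Mean ȳ = (-6 − 3 − 11 − 7 + 6 + 5 + 15)/7 = -0.1429
Deviations from mean: -5.8571, -2.8571, -10.8571, -6.8571, 6.1429, 5.1429, 15.1429
Σ(y_t−ȳ)(y_{t+1}−ȳ) = (16.7347) + (31.0204) + (74.4490) + (-42.1224) + (31.5918) + (77.8776) = 189.5510
Denominator Σ(y_t−ȳ)² = 500.8571
r_1 = 189.5510 / 500.8571 = 0.378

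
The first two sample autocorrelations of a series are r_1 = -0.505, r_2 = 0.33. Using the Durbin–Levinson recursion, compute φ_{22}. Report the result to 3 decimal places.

0.101

φ_{22} = (r_2 − r_1²) / (1 − r_1²)
r_1² = (-0.505)² = 0.255025
Numerator = 0.33 − 0.2550 = 0.0750; denominator = 1 − 0.2550 = 0.7450
φ_{22} = 0.0750 / 0.7450 = 0.101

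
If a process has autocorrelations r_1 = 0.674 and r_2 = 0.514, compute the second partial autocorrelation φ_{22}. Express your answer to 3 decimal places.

0.109

φ_{22} = (r_2 − r_1²) / (1 − r_1²)
r_1² = (0.674)² = 0.454276
Numerator = 0.514 − 0.4543 = 0.0597; denominator = 1 − 0.4543 = 0.5457
φ_{22} = 0.0597 / 0.5457 = 0.109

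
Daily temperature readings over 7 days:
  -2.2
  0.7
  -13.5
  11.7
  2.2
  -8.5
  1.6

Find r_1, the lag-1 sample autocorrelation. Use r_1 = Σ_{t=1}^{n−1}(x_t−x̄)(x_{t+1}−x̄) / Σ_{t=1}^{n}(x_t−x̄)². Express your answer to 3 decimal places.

-0.469

Mean x̄ = (-2.2 + 0.7 − 13.5 + 11.7 + 2.2 − 8.5 + 1.6)/7 = -1.1429
Deviations from mean: -1.0571, 1.8429, -12.3571, 12.8429, 3.3429, -7.3571, 2.7429
Numerator Σ_{t=1}^{6}(x_t−x̄)(x_{t+1}−x̄) = -185.2633
Denominator Σ(x_t−x̄)² = 394.9771
r_1 = -185.2633 / 394.9771 = -0.469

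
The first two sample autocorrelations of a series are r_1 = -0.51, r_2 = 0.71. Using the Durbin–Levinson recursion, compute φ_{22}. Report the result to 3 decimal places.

φ_{22} = (r_2 − r_1²) / (1 − r_1²)
r_1² = (-0.51)² = 0.2601
Numerator = 0.71 − 0.2601 = 0.4499; denominator = 1 − 0.2601 = 0.7399
φ_{22} = 0.4499 / 0.7399 = 0.608

0.608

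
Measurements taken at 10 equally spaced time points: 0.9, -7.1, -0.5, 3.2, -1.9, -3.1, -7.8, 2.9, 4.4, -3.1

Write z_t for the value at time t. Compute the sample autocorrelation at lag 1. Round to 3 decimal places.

Mean z̄ = (0.9 − 7.1 − 0.5 + 3.2 − 1.9 − 3.1 − 7.8 + 2.9 + 4.4 − 3.1)/10 = -1.2100
Numerator Σ_{t=1}^{9}(z_t−z̄)(z_{t+1}−z̄) = -17.3931
Denominator Σ(z_t−z̄)² = 158.5090
r_1 = -17.3931 / 158.5090 = -0.110

-0.110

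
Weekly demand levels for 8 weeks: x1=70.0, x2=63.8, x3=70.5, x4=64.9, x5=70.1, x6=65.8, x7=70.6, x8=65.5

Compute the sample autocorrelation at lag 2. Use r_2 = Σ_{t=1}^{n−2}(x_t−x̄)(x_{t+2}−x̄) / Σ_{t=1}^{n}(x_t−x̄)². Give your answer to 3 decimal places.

0.690

Mean x̄ = (70.0 + 63.8 + 70.5 + 64.9 + 70.1 + 65.8 + 70.6 + 65.5)/8 = 67.6500
Σ(x_t−x̄)(x_{t+2}−x̄) = (6.6975) + (10.5875) + (6.9825) + (5.0875) + (7.2275) + (3.9775) = 40.5600
Denominator Σ(x_t−x̄)² = 58.7800
r_2 = 40.5600 / 58.7800 = 0.690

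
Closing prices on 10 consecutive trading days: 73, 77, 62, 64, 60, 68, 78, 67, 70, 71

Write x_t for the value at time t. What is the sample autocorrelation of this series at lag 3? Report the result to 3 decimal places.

Mean x̄ = (73 + 77 + 62 + 64 + 60 + 68 + 78 + 67 + 70 + 71)/10 = 69.0000
Numerator Σ_{t=1}^{7}(x_t−x̄)(x_{t+3}−x̄) = -95.0000
Denominator Σ(x_t−x̄)² = 326.0000
r_3 = -95.0000 / 326.0000 = -0.291

-0.291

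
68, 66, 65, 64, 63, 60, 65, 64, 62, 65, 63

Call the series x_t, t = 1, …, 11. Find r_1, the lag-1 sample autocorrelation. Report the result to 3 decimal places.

0.160

Mean x̄ = (68 + 66 + 65 + 64 + 63 + 60 + 65 + 64 + 62 + 65 + 63)/11 = 64.0909
Numerator Σ_{t=1}^{10}(x_t−x̄)(x_{t+1}−x̄) = 7.1736
Denominator Σ(x_t−x̄)² = 44.9091
r_1 = 7.1736 / 44.9091 = 0.160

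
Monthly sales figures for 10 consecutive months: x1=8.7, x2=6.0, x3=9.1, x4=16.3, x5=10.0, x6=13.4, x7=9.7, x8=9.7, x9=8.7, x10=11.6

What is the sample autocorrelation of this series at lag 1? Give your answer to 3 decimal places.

Mean x̄ = (8.7 + 6.0 + 9.1 + 16.3 + 10.0 + 13.4 + 9.7 + 9.7 + 8.7 + 11.6)/10 = 10.3200
Numerator Σ_{t=1}^{9}(x_t−x̄)(x_{t+1}−x̄) = -0.5204
Denominator Σ(x_t−x̄)² = 73.1560
r_1 = -0.5204 / 73.1560 = -0.007

-0.007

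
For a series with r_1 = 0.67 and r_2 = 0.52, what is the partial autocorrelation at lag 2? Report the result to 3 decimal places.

φ_{22} = (r_2 − r_1²) / (1 − r_1²)
r_1² = (0.67)² = 0.4489
Numerator = 0.52 − 0.4489 = 0.0711; denominator = 1 − 0.4489 = 0.5511
φ_{22} = 0.0711 / 0.5511 = 0.129

0.129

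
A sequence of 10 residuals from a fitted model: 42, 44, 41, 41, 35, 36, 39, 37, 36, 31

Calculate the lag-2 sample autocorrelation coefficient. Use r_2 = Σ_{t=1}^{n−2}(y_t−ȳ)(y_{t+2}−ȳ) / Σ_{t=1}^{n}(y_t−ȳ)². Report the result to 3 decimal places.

Mean ȳ = (42 + 44 + 41 + 41 + 35 + 36 + 39 + 37 + 36 + 31)/10 = 38.2000
Numerator Σ_{t=1}^{8}(y_t−ȳ)(y_{t+2}−ȳ) = 18.7200
Denominator Σ(y_t−ȳ)² = 137.6000
r_2 = 18.7200 / 137.6000 = 0.136

0.136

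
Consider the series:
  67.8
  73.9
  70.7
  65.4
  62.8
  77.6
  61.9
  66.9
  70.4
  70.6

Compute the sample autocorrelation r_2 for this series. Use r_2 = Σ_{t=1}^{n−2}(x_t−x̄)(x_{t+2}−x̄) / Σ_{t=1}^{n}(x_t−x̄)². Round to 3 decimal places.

Mean x̄ = (67.8 + 73.9 + 70.7 + 65.4 + 62.8 + 77.6 + 61.9 + 66.9 + 70.4 + 70.6)/10 = 68.8000
Numerator Σ_{t=1}^{8}(x_t−x̄)(x_{t+2}−x̄) = -50.3400
Denominator Σ(x_t−x̄)² = 212.6400
r_2 = -50.3400 / 212.6400 = -0.237

-0.237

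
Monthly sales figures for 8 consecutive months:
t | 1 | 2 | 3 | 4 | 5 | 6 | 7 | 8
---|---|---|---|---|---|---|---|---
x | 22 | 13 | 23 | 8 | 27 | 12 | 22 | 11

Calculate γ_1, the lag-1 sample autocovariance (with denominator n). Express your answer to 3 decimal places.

Mean x̄ = (22 + 13 + 23 + 8 + 27 + 12 + 22 + 11)/8 = 17.2500
Σ_{t=1}^{7}(x_t−x̄)(x_{t+1}−x̄) = -293.8125
γ_1 = -293.8125 / 8 = -36.727

-36.727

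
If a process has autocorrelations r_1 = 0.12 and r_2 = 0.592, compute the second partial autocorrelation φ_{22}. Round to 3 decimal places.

φ_{22} = (r_2 − r_1²) / (1 − r_1²)
r_1² = (0.12)² = 0.0144
Numerator = 0.592 − 0.0144 = 0.5776; denominator = 1 − 0.0144 = 0.9856
φ_{22} = 0.5776 / 0.9856 = 0.586

0.586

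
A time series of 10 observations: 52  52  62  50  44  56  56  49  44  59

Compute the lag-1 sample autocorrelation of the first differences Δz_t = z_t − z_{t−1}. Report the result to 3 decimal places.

First differences Δz: 0, 10, -12, -6, 12, 0, -7, -5, 15
Mean of differences = 0.7778
Numerator Σ(Δz_t−Δz̄)(Δz_{t+1}−Δz̄) = -154.3827
Denominator Σ(Δz_t−Δz̄)² = 717.5556
r_1(Δz) = -154.3827 / 717.5556 = -0.215

-0.215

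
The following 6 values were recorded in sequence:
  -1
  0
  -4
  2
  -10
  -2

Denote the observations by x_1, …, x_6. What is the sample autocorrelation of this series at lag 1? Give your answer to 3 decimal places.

Mean x̄ = (-1 + 0 − 4 + 2 − 10 − 2)/6 = -2.5000
Deviations from mean: 1.5000, 2.5000, -1.5000, 4.5000, -7.5000, 0.5000
Σ(x_t−x̄)(x_{t+1}−x̄) = (3.7500) + (-3.7500) + (-6.7500) + (-33.7500) + (-3.7500) = -44.2500
Denominator Σ(x_t−x̄)² = 87.5000
r_1 = -44.2500 / 87.5000 = -0.506

-0.506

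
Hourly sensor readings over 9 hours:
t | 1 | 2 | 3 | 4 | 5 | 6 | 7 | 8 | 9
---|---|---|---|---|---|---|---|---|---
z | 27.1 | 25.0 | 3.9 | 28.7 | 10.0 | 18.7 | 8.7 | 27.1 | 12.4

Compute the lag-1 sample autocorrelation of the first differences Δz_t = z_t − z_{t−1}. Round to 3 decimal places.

First differences Δz: -2.1, -21.1, 24.8, -18.7, 8.7, -10.0, 18.4, -14.7
Mean of differences = -1.8375
Numerator Σ(Δz_t−Δz̄)(Δz_{t+1}−Δz̄) = -1646.4177
Denominator Σ(Δz_t−Δz̄)² = 2117.6788
r_1(Δz) = -1646.4177 / 2117.6788 = -0.777

-0.777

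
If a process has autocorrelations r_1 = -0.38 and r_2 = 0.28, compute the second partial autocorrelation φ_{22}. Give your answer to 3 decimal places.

0.158

φ_{22} = (r_2 − r_1²) / (1 − r_1²)
r_1² = (-0.38)² = 0.1444
Numerator = 0.28 − 0.1444 = 0.1356; denominator = 1 − 0.1444 = 0.8556
φ_{22} = 0.1356 / 0.8556 = 0.158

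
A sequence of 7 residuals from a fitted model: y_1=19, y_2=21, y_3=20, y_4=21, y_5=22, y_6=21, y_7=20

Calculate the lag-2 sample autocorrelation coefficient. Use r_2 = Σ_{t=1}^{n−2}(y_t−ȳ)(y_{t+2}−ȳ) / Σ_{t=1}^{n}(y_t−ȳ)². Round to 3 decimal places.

Mean ȳ = (19 + 21 + 20 + 21 + 22 + 21 + 20)/7 = 20.5714
Deviations from mean: -1.5714, 0.4286, -0.5714, 0.4286, 1.4286, 0.4286, -0.5714
Σ(y_t−ȳ)(y_{t+2}−ȳ) = (0.8980) + (0.1837) + (-0.8163) + (0.1837) + (-0.8163) = -0.3673
Denominator Σ(y_t−ȳ)² = 5.7143
r_2 = -0.3673 / 5.7143 = -0.064

-0.064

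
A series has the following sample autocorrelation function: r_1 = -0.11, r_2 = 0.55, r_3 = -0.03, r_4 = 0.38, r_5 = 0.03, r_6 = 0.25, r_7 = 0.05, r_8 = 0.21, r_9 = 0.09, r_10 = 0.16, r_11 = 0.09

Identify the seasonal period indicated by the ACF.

2

The largest autocorrelation is r_2 = 0.55, with weaker echoes at lags 4 (0.38), 6 (0.25), 8 (0.21) and 10 (0.16); the remaining lags stay at or below 0.09.
The dominant spike at lag 2 indicates a seasonal period of 2.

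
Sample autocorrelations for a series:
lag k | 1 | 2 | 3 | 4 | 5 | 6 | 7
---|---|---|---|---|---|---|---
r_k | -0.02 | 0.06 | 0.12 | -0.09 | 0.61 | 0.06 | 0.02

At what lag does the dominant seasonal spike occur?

The largest autocorrelation is r_5 = 0.61; the remaining lags stay at or below 0.12.
The dominant spike at lag 5 indicates a seasonal period of 5.

5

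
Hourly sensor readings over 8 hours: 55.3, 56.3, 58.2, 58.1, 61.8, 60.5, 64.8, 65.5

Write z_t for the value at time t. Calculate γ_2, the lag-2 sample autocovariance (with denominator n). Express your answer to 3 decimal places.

Mean z̄ = (55.3 + 56.3 + 58.2 + 58.1 + 61.8 + 60.5 + 64.8 + 65.5)/8 = 60.0625
Σ_{t=1}^{6}(z_t−z̄)(z_{t+2}−z̄) = 22.7697
γ_2 = 22.7697 / 8 = 2.846

2.846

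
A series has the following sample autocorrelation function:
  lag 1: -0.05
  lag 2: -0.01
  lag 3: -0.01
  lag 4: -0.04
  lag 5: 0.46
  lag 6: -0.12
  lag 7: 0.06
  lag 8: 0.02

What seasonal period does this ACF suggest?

5

The largest autocorrelation is r_5 = 0.46; the remaining lags stay at or below 0.06.
The dominant spike at lag 5 indicates a seasonal period of 5.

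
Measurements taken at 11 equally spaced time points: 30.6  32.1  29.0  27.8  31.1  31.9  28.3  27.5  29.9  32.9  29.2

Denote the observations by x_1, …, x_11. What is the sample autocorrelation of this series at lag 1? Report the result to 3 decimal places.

-0.010

Mean x̄ = (30.6 + 32.1 + 29.0 + 27.8 + 31.1 + 31.9 + 28.3 + 27.5 + 29.9 + 32.9 + 29.2)/11 = 30.0273
Numerator Σ_{t=1}^{10}(x_t−x̄)(x_{t+1}−x̄) = -0.3244
Denominator Σ(x_t−x̄)² = 33.6218
r_1 = -0.3244 / 33.6218 = -0.010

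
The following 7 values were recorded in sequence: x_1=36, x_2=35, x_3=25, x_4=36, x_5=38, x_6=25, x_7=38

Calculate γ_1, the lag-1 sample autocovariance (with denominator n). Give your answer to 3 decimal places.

-13.910

Mean x̄ = (36 + 35 + 25 + 36 + 38 + 25 + 38)/7 = 33.2857
Deviations: 2.7143, 1.7143, -8.2857, 2.7143, 4.7143, -8.2857, 4.7143
Σ_{t=1}^{6}(x_t−x̄)(x_{t+1}−x̄) = -97.3673
γ_1 = -97.3673 / 7 = -13.910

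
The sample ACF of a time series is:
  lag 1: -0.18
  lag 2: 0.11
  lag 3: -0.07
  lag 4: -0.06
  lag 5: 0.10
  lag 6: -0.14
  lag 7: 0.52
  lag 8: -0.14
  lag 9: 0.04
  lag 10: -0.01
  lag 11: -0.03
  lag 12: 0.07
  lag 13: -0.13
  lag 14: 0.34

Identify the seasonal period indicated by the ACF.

7

The largest autocorrelation is r_7 = 0.52, with a weaker echo at lag 14 (0.34); the remaining lags stay at or below 0.11.
The dominant spike at lag 7 indicates a seasonal period of 7.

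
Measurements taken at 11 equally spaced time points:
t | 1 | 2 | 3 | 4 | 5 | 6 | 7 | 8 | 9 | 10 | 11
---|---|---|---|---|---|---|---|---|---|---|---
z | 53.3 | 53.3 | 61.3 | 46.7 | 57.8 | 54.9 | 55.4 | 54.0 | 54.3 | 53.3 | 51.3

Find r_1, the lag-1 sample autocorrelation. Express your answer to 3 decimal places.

-0.604

Mean z̄ = (53.3 + 53.3 + 61.3 + 46.7 + 57.8 + 54.9 + 55.4 + 54.0 + 54.3 + 53.3 + 51.3)/11 = 54.1455
Numerator Σ_{t=1}^{10}(z_t−z̄)(z_{t+1}−z̄) = -80.0384
Denominator Σ(z_t−z̄)² = 132.4073
r_1 = -80.0384 / 132.4073 = -0.604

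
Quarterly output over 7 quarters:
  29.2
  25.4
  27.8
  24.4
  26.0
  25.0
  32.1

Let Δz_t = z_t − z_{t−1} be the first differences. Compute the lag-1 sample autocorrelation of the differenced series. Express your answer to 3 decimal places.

First differences Δz: -3.8, 2.4, -3.4, 1.6, -1.0, 7.1
Mean of differences = 0.4833
Numerator Σ(Δz_t−Δz̄)(Δz_{t+1}−Δz̄) = -31.4603
Denominator Σ(Δz_t−Δz̄)² = 84.3283
r_1(Δz) = -31.4603 / 84.3283 = -0.373

-0.373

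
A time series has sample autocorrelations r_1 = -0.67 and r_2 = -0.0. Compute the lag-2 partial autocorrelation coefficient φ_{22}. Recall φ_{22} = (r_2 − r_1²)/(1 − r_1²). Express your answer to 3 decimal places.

-0.815

φ_{22} = (r_2 − r_1²) / (1 − r_1²)
r_1² = (-0.67)² = 0.4489
Numerator = -0.0 − 0.4489 = -0.4489; denominator = 1 − 0.4489 = 0.5511
φ_{22} = -0.4489 / 0.5511 = -0.815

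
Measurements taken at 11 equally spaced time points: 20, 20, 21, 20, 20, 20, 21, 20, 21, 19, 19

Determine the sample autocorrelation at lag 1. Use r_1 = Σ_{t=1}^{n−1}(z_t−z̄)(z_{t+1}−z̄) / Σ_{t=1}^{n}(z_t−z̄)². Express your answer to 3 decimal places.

-0.039

Mean z̄ = (20 + 20 + 21 + 20 + 20 + 20 + 21 + 20 + 21 + 19 + 19)/11 = 20.0909
Numerator Σ_{t=1}^{10}(z_t−z̄)(z_{t+1}−z̄) = -0.1901
Denominator Σ(z_t−z̄)² = 4.9091
r_1 = -0.1901 / 4.9091 = -0.039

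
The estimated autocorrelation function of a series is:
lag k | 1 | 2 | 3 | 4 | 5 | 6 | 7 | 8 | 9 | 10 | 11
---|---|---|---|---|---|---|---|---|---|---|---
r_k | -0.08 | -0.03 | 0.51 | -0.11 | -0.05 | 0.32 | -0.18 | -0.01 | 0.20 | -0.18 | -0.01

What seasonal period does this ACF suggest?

3

The largest autocorrelation is r_3 = 0.51, with weaker echoes at lags 6 (0.32) and 9 (0.20); the remaining lags stay at or below -0.01.
The dominant spike at lag 3 indicates a seasonal period of 3.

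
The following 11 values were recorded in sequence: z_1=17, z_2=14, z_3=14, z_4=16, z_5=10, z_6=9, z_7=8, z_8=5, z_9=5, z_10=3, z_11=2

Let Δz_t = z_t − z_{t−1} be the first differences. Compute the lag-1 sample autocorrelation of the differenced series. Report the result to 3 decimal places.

First differences Δz: -3, 0, 2, -6, -1, -1, -3, 0, -2, -1
Mean of differences = -1.5000
Numerator Σ(Δz_t−Δz̄)(Δz_{t+1}−Δz̄) = -18.7500
Denominator Σ(Δz_t−Δz̄)² = 42.5000
r_1(Δz) = -18.7500 / 42.5000 = -0.441

-0.441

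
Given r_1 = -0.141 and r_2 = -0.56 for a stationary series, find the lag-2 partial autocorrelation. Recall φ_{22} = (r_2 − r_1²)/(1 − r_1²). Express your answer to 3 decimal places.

-0.592

φ_{22} = (r_2 − r_1²) / (1 − r_1²)
r_1² = (-0.141)² = 0.019881
Numerator = -0.56 − 0.0199 = -0.5799; denominator = 1 − 0.0199 = 0.9801
φ_{22} = -0.5799 / 0.9801 = -0.592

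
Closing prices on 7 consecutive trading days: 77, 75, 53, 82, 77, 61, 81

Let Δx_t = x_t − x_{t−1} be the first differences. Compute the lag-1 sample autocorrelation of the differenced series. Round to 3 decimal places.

-0.483

First differences Δx: -2, -22, 29, -5, -16, 20
Mean of differences = 0.6667
Numerator Σ(Δx_t−Δx̄)(Δx_{t+1}−Δx̄) = -970.1111
Denominator Σ(Δx_t−Δx̄)² = 2007.3333
r_1(Δx) = -970.1111 / 2007.3333 = -0.483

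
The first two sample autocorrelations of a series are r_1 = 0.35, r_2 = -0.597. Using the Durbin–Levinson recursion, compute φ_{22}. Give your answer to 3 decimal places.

-0.820

φ_{22} = (r_2 − r_1²) / (1 − r_1²)
r_1² = (0.35)² = 0.1225
Numerator = -0.597 − 0.1225 = -0.7195; denominator = 1 − 0.1225 = 0.8775
φ_{22} = -0.7195 / 0.8775 = -0.820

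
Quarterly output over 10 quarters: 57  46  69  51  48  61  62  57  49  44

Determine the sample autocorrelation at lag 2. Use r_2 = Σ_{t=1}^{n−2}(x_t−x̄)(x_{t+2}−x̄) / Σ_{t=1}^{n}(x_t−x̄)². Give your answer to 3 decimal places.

Mean x̄ = (57 + 46 + 69 + 51 + 48 + 61 + 62 + 57 + 49 + 44)/10 = 54.4000
Numerator Σ_{t=1}^{8}(x_t−x̄)(x_{t+2}−x̄) = -148.9200
Denominator Σ(x_t−x̄)² = 588.4000
r_2 = -148.9200 / 588.4000 = -0.253

-0.253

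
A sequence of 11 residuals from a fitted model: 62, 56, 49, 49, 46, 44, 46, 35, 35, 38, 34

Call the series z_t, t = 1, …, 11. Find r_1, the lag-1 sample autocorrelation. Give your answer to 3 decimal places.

0.596

Mean z̄ = (62 + 56 + 49 + 49 + 46 + 44 + 46 + 35 + 35 + 38 + 34)/11 = 44.9091
Numerator Σ_{t=1}^{10}(z_t−z̄)(z_{t+1}−z̄) = 485.3554
Denominator Σ(z_t−z̄)² = 814.9091
r_1 = 485.3554 / 814.9091 = 0.596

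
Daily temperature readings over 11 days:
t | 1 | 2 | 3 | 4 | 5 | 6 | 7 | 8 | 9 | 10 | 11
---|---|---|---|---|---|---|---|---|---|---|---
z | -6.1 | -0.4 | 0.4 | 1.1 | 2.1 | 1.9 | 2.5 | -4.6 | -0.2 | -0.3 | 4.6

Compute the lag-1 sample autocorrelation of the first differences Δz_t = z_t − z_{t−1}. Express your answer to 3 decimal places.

First differences Δz: 5.7, 0.8, 0.7, 1.0, -0.2, 0.6, -7.1, 4.4, -0.1, 4.9
Mean of differences = 1.0700
Numerator Σ(Δz_t−Δz̄)(Δz_{t+1}−Δz̄) = -32.1819
Denominator Σ(Δz_t−Δz̄)² = 117.3610
r_1(Δz) = -32.1819 / 117.3610 = -0.274

-0.274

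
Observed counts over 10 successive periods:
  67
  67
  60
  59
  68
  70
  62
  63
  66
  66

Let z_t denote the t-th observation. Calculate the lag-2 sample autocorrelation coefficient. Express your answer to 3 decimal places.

Mean z̄ = (67 + 67 + 60 + 59 + 68 + 70 + 62 + 63 + 66 + 66)/10 = 64.8000
Numerator Σ_{t=1}^{8}(z_t−z̄)(z_{t+2}−z̄) = -92.6800
Denominator Σ(z_t−z̄)² = 117.6000
r_2 = -92.6800 / 117.6000 = -0.788

-0.788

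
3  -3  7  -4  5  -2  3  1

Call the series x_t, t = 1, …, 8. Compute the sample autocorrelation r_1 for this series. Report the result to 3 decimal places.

-0.914

Mean x̄ = (3 − 3 + 7 − 4 + 5 − 2 + 3 + 1)/8 = 1.2500
Deviations from mean: 1.7500, -4.2500, 5.7500, -5.2500, 3.7500, -3.2500, 1.7500, -0.2500
Numerator Σ_{t=1}^{7}(x_t−x̄)(x_{t+1}−x̄) = -100.0625
Denominator Σ(x_t−x̄)² = 109.5000
r_1 = -100.0625 / 109.5000 = -0.914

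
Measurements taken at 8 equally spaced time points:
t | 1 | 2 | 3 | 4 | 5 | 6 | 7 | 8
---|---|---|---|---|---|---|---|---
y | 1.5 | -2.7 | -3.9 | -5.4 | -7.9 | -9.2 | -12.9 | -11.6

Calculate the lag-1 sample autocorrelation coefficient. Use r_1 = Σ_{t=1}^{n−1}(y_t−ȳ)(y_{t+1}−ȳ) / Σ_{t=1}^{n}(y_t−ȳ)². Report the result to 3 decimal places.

Mean ȳ = (1.5 − 2.7 − 3.9 − 5.4 − 7.9 − 9.2 − 12.9 − 11.6)/8 = -6.5125
Deviations from mean: 8.0125, 3.8125, 2.6125, 1.1125, -1.3875, -2.6875, -6.3875, -5.0875
Numerator Σ_{t=1}^{7}(y_t−ȳ)(y_{t+1}−ȳ) = 95.2623
Denominator Σ(y_t−ȳ)² = 162.6288
r_1 = 95.2623 / 162.6288 = 0.586

0.586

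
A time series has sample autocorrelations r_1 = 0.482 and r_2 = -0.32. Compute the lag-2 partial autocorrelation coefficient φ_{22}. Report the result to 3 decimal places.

-0.719

φ_{22} = (r_2 − r_1²) / (1 − r_1²)
r_1² = (0.482)² = 0.232324
Numerator = -0.32 − 0.2323 = -0.5523; denominator = 1 − 0.2323 = 0.7677
φ_{22} = -0.5523 / 0.7677 = -0.719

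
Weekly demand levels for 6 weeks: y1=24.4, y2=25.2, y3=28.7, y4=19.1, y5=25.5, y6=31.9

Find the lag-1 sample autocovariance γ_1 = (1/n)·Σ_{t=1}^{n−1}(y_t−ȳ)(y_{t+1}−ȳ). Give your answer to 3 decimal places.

-3.358

Mean ȳ = (24.4 + 25.2 + 28.7 + 19.1 + 25.5 + 31.9)/6 = 25.8000
Deviations: -1.4000, -0.6000, 2.9000, -6.7000, -0.3000, 6.1000
Σ_{t=1}^{5}(y_t−ȳ)(y_{t+1}−ȳ) = -20.1500
γ_1 = -20.1500 / 6 = -3.358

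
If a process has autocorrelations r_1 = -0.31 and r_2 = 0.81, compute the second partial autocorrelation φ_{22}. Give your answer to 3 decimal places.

0.790

φ_{22} = (r_2 − r_1²) / (1 − r_1²)
r_1² = (-0.31)² = 0.0961
Numerator = 0.81 − 0.0961 = 0.7139; denominator = 1 − 0.0961 = 0.9039
φ_{22} = 0.7139 / 0.9039 = 0.790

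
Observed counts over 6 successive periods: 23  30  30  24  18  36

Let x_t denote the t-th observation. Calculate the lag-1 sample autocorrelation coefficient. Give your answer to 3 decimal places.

-0.327

Mean x̄ = (23 + 30 + 30 + 24 + 18 + 36)/6 = 26.8333
Deviations from mean: -3.8333, 3.1667, 3.1667, -2.8333, -8.8333, 9.1667
Σ(x_t−x̄)(x_{t+1}−x̄) = (-12.1389) + (10.0278) + (-8.9722) + (25.0278) + (-80.9722) = -67.0278
Denominator Σ(x_t−x̄)² = 204.8333
r_1 = -67.0278 / 204.8333 = -0.327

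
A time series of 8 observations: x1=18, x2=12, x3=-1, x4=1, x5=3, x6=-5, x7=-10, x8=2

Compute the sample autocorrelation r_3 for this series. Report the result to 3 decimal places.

0.047

Mean x̄ = (18 + 12 − 1 + 1 + 3 − 5 − 10 + 2)/8 = 2.5000
Deviations from mean: 15.5000, 9.5000, -3.5000, -1.5000, 0.5000, -7.5000, -12.5000, -0.5000
Σ(x_t−x̄)(x_{t+3}−x̄) = (-23.2500) + (4.7500) + (26.2500) + (18.7500) + (-0.2500) = 26.2500
Denominator Σ(x_t−x̄)² = 558.0000
r_3 = 26.2500 / 558.0000 = 0.047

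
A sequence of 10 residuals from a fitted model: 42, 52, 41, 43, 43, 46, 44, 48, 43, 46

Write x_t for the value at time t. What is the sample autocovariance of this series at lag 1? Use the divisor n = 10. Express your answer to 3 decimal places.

-5.104

Mean x̄ = (42 + 52 + 41 + 43 + 43 + 46 + 44 + 48 + 43 + 46)/10 = 44.8000
Σ_{t=1}^{9}(x_t−x̄)(x_{t+1}−x̄) = -51.0400
γ_1 = -51.0400 / 10 = -5.104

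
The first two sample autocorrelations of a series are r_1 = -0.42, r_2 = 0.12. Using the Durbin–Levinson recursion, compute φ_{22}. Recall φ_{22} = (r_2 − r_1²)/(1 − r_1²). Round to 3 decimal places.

φ_{22} = (r_2 − r_1²) / (1 − r_1²)
r_1² = (-0.42)² = 0.1764
Numerator = 0.12 − 0.1764 = -0.0564; denominator = 1 − 0.1764 = 0.8236
φ_{22} = -0.0564 / 0.8236 = -0.068

-0.068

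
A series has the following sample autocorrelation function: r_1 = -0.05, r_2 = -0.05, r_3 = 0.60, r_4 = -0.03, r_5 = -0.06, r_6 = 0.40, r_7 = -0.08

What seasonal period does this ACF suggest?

3

The largest autocorrelation is r_3 = 0.60, with a weaker echo at lag 6 (0.40); the remaining lags stay at or below -0.03.
The dominant spike at lag 3 indicates a seasonal period of 3.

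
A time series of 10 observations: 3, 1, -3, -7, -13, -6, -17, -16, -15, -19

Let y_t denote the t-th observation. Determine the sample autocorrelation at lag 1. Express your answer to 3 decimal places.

Mean ȳ = (3 + 1 − 3 − 7 − 13 − 6 − 17 − 16 − 15 − 19)/10 = -9.2000
Numerator Σ_{t=1}^{9}(y_t−ȳ)(y_{t+1}−ȳ) = 305.1600
Denominator Σ(y_t−ȳ)² = 557.6000
r_1 = 305.1600 / 557.6000 = 0.547

0.547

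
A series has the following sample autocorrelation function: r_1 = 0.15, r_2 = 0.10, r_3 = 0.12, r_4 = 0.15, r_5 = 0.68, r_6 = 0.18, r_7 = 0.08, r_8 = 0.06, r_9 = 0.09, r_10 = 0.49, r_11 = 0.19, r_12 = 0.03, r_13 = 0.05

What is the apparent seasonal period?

The largest autocorrelation is r_5 = 0.68, with a weaker echo at lag 10 (0.49); the remaining lags stay at or below 0.19.
The dominant spike at lag 5 indicates a seasonal period of 5.

5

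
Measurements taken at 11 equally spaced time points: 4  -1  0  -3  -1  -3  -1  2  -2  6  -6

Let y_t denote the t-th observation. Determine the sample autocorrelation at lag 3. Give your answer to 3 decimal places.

-0.221

Mean ȳ = (4 − 1 + 0 − 3 − 1 − 3 − 1 + 2 − 2 + 6 − 6)/11 = -0.4545
Numerator Σ_{t=1}^{8}(y_t−ȳ)(y_{t+3}−ȳ) = -25.3471
Denominator Σ(y_t−ȳ)² = 114.7273
r_3 = -25.3471 / 114.7273 = -0.221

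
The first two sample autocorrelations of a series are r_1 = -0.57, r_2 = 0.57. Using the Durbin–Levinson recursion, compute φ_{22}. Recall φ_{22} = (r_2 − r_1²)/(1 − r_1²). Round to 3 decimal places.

φ_{22} = (r_2 − r_1²) / (1 − r_1²)
r_1² = (-0.57)² = 0.3249
Numerator = 0.57 − 0.3249 = 0.2451; denominator = 1 − 0.3249 = 0.6751
φ_{22} = 0.2451 / 0.6751 = 0.363

0.363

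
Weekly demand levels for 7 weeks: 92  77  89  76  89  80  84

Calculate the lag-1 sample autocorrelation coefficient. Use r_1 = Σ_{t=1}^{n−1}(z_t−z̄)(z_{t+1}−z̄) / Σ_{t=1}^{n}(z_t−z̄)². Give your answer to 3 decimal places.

Mean z̄ = (92 + 77 + 89 + 76 + 89 + 80 + 84)/7 = 83.8571
Deviations from mean: 8.1429, -6.8571, 5.1429, -7.8571, 5.1429, -3.8571, 0.1429
Numerator Σ_{t=1}^{6}(z_t−z̄)(z_{t+1}−z̄) = -192.3061
Denominator Σ(z_t−z̄)² = 242.8571
r_1 = -192.3061 / 242.8571 = -0.792

-0.792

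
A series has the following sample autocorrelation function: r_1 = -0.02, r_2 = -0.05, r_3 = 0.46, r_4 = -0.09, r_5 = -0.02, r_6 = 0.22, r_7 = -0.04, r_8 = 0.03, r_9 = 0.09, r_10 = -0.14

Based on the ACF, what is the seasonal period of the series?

The largest autocorrelation is r_3 = 0.46, with a weaker echo at lag 6 (0.22); the remaining lags stay at or below 0.09.
The dominant spike at lag 3 indicates a seasonal period of 3.

3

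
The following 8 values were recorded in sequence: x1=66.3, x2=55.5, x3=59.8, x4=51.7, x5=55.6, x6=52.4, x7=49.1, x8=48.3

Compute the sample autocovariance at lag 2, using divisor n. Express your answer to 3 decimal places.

9.724

Mean x̄ = (66.3 + 55.5 + 59.8 + 51.7 + 55.6 + 52.4 + 49.1 + 48.3)/8 = 54.8375
Σ_{t=1}^{6}(x_t−x̄)(x_{t+2}−x̄) = 77.7959
γ_2 = 77.7959 / 8 = 9.724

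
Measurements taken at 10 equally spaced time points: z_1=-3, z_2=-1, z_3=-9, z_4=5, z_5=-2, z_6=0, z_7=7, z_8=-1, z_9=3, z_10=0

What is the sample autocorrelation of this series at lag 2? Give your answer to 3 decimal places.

0.263

Mean z̄ = (-3 − 1 − 9 + 5 − 2 + 0 + 7 − 1 + 3 + 0)/10 = -0.1000
Numerator Σ_{t=1}^{8}(z_t−z̄)(z_{t+2}−z̄) = 46.9800
Denominator Σ(z_t−z̄)² = 178.9000
r_2 = 46.9800 / 178.9000 = 0.263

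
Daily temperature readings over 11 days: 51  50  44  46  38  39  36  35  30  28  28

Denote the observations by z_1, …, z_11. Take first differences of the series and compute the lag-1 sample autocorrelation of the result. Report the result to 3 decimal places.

-0.770

First differences Δz: -1, -6, 2, -8, 1, -3, -1, -5, -2, 0
Mean of differences = -2.3000
Numerator Σ(Δz_t−Δz̄)(Δz_{t+1}−Δz̄) = -70.8900
Denominator Σ(Δz_t−Δz̄)² = 92.1000
r_1(Δz) = -70.8900 / 92.1000 = -0.770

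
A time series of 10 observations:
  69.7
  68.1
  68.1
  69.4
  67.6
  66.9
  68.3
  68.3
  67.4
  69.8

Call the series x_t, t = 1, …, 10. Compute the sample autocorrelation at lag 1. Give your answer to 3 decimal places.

-0.168

Mean x̄ = (69.7 + 68.1 + 68.1 + 69.4 + 67.6 + 66.9 + 68.3 + 68.3 + 67.4 + 69.8)/10 = 68.3600
Numerator Σ_{t=1}^{9}(x_t−x̄)(x_{t+1}−x̄) = -1.4656
Denominator Σ(x_t−x̄)² = 8.7240
r_1 = -1.4656 / 8.7240 = -0.168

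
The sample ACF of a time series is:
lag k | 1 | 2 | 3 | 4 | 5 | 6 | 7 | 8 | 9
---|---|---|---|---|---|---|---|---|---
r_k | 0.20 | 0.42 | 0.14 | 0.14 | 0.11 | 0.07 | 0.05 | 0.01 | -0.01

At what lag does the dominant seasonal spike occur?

2

The largest autocorrelation is r_2 = 0.42; the remaining lags stay at or below 0.20.
The dominant spike at lag 2 indicates a seasonal period of 2.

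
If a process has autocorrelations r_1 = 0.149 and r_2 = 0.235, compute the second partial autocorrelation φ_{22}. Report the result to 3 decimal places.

0.218

φ_{22} = (r_2 − r_1²) / (1 − r_1²)
r_1² = (0.149)² = 0.022201
Numerator = 0.235 − 0.0222 = 0.2128; denominator = 1 − 0.0222 = 0.9778
φ_{22} = 0.2128 / 0.9778 = 0.218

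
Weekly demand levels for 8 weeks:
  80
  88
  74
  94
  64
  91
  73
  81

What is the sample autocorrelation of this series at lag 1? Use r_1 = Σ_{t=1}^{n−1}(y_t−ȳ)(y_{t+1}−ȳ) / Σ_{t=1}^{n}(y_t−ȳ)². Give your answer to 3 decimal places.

Mean ȳ = (80 + 88 + 74 + 94 + 64 + 91 + 73 + 81)/8 = 80.6250
Deviations from mean: -0.6250, 7.3750, -6.6250, 13.3750, -16.6250, 10.3750, -7.6250, 0.3750
Numerator Σ_{t=1}^{7}(y_t−ȳ)(y_{t+1}−ȳ) = -618.8906
Denominator Σ(y_t−ȳ)² = 719.8750
r_1 = -618.8906 / 719.8750 = -0.860

-0.860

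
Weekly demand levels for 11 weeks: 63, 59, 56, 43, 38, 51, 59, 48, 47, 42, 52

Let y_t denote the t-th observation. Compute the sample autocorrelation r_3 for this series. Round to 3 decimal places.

Mean ȳ = (63 + 59 + 56 + 43 + 38 + 51 + 59 + 48 + 47 + 42 + 52)/11 = 50.7273
Numerator Σ_{t=1}^{8}(y_t−ȳ)(y_{t+3}−ȳ) = -304.5868
Denominator Σ(y_t−ȳ)² = 636.1818
r_3 = -304.5868 / 636.1818 = -0.479

-0.479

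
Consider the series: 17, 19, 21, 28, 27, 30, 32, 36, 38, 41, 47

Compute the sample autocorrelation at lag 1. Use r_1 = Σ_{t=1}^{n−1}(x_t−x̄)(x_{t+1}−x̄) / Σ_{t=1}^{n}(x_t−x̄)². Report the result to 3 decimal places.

0.670

Mean x̄ = (17 + 19 + 21 + 28 + 27 + 30 + 32 + 36 + 38 + 41 + 47)/11 = 30.5455
Numerator Σ_{t=1}^{10}(x_t−x̄)(x_{t+1}−x̄) = 599.6116
Denominator Σ(x_t−x̄)² = 894.7273
r_1 = 599.6116 / 894.7273 = 0.670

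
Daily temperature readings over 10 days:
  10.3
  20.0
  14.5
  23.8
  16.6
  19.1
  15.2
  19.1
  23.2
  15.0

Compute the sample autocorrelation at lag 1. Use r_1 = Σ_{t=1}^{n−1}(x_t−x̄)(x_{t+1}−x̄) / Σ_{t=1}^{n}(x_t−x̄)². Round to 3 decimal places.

-0.423

Mean x̄ = (10.3 + 20.0 + 14.5 + 23.8 + 16.6 + 19.1 + 15.2 + 19.1 + 23.2 + 15.0)/10 = 17.6800
Numerator Σ_{t=1}^{9}(x_t−x̄)(x_{t+1}−x̄) = -66.1024
Denominator Σ(x_t−x̄)² = 156.4160
r_1 = -66.1024 / 156.4160 = -0.423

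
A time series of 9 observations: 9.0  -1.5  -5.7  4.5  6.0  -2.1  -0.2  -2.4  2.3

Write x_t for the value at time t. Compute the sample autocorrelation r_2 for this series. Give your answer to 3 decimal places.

-0.586

Mean x̄ = (9.0 − 1.5 − 5.7 + 4.5 + 6.0 − 2.1 − 0.2 − 2.4 + 2.3)/9 = 1.1000
Σ(x_t−x̄)(x_{t+2}−x̄) = (-53.7200) + (-8.8400) + (-33.3200) + (-10.8800) + (-6.3700) + (11.2000) + (-1.5600) = -103.4900
Denominator Σ(x_t−x̄)² = 176.6000
r_2 = -103.4900 / 176.6000 = -0.586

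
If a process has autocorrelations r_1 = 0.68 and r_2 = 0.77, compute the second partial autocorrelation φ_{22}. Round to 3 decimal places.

φ_{22} = (r_2 − r_1²) / (1 − r_1²)
r_1² = (0.68)² = 0.4624
Numerator = 0.77 − 0.4624 = 0.3076; denominator = 1 − 0.4624 = 0.5376
φ_{22} = 0.3076 / 0.5376 = 0.572

0.572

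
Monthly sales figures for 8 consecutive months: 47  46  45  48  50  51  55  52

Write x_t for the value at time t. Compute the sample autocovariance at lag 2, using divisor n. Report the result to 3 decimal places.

2.172

Mean x̄ = (47 + 46 + 45 + 48 + 50 + 51 + 55 + 52)/8 = 49.2500
Σ_{t=1}^{6}(x_t−x̄)(x_{t+2}−x̄) = 17.3750
γ_2 = 17.3750 / 8 = 2.172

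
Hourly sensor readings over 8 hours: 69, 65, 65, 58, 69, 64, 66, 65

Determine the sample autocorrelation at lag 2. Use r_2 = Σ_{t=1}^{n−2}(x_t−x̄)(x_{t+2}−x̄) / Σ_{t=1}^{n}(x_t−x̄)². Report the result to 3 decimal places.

0.138

Mean x̄ = (69 + 65 + 65 + 58 + 69 + 64 + 66 + 65)/8 = 65.1250
Deviations from mean: 3.8750, -0.1250, -0.1250, -7.1250, 3.8750, -1.1250, 0.8750, -0.1250
Σ(x_t−x̄)(x_{t+2}−x̄) = (-0.4844) + (0.8906) + (-0.4844) + (8.0156) + (3.3906) + (0.1406) = 11.4688
Denominator Σ(x_t−x̄)² = 82.8750
r_2 = 11.4688 / 82.8750 = 0.138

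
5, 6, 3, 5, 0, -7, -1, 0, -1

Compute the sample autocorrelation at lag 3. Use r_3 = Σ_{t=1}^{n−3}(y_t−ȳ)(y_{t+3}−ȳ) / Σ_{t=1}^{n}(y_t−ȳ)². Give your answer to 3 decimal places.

Mean ȳ = (5 + 6 + 3 + 5 + 0 − 7 − 1 + 0 − 1)/9 = 1.1111
Numerator Σ_{t=1}^{6}(y_t−ȳ)(y_{t+3}−ȳ) = 4.5185
Denominator Σ(y_t−ȳ)² = 134.8889
r_3 = 4.5185 / 134.8889 = 0.033

0.033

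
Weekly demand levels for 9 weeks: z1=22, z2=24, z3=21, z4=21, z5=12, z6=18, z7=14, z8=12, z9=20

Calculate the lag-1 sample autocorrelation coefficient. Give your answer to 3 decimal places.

0.284

Mean z̄ = (22 + 24 + 21 + 21 + 12 + 18 + 14 + 12 + 20)/9 = 18.2222
Numerator Σ_{t=1}^{8}(z_t−z̄)(z_{t+1}−z̄) = 45.8395
Denominator Σ(z_t−z̄)² = 161.5556
r_1 = 45.8395 / 161.5556 = 0.284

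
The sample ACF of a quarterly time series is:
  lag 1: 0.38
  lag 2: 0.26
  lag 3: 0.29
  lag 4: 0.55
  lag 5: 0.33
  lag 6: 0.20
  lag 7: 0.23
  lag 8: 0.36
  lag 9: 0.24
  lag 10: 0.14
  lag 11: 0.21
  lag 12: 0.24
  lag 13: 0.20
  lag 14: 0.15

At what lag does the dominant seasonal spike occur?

The largest autocorrelation is r_4 = 0.55; the remaining lags stay at or below 0.38. The elevated value at lag 1 (0.38), dropping to 0.26 at lag 2, reflects decaying short-term dependence rather than seasonality.
The dominant spike at lag 4 indicates a seasonal period of 4.

4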